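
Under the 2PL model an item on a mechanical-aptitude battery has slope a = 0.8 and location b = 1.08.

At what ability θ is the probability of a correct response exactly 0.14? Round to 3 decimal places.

P(θ) = 1 / (1 + exp(−a(θ − b)))
logit = ln(0.1400/0.8600) = -1.8153
θ = b + logit/(a) = 1.08 + (-1.8153)/0.8000 = -1.1891

-1.189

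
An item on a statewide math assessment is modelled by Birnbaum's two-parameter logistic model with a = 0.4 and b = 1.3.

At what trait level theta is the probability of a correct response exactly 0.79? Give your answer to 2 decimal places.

P(theta) = 1 / (1 + exp(−a(theta − b)))
logit = ln(0.7900/0.2100) = 1.3249
theta = b + logit/(a) = 1.3 + 1.3249/0.4000 = 4.6123

4.61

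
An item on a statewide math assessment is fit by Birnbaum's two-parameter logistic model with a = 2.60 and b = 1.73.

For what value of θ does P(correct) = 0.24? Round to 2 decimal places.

1.29

P(θ) = 1 / (1 + exp(−a(θ − b)))
logit = ln(0.2400/0.7600) = -1.1527
θ = b + logit/(a) = 1.73 + (-1.1527)/2.6000 = 1.2867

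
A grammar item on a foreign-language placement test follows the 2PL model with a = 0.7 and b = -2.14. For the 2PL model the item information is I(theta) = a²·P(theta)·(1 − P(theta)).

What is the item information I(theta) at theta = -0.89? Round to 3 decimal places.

P = 1/(1+e^{-0.8750}) = 0.7058
P(1−P) = 0.7058 × 0.2942 = 0.2077
I = a² × P(1−P) = 0.7² × 0.2077 = 0.10175

0.102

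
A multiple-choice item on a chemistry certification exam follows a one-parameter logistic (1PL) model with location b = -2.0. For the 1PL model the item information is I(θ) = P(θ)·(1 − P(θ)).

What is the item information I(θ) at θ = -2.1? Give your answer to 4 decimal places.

0.2494

P = 1/(1+e^{0.1000}) = 0.4750
P(1−P) = 0.4750 × 0.5250 = 0.2494
I = P(1−P) = 0.24938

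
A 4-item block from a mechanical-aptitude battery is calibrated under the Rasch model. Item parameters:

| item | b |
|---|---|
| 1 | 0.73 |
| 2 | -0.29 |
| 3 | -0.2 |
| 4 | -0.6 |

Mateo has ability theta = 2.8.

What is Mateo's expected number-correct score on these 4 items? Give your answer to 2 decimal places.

P(theta) = 1 / (1 + exp(−(theta − b)))
P_1 = 1/(1+e^{-2.0700}) = 0.8880
P_2 = 1/(1+e^{-3.0900}) = 0.9565
P_3 = 1/(1+e^{-3.0000}) = 0.9526
P_4 = 1/(1+e^{-3.4000}) = 0.9677
E[score] = 0.8880 + 0.9565 + 0.9526 + 0.9677 = 3.7647

3.76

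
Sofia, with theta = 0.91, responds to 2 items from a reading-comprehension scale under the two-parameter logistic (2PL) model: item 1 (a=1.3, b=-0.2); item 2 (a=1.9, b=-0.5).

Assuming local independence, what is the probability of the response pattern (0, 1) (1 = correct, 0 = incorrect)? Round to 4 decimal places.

0.1788

P(theta) = 1 / (1 + exp(−a(theta − b)))
P_1 = 1/(1+e^{-1.4430}) = 0.8089
P_2 = 1/(1+e^{-2.6790}) = 0.9358
L = (1−P_1) × P_2 = 0.1911 × 0.9358 = 0.17881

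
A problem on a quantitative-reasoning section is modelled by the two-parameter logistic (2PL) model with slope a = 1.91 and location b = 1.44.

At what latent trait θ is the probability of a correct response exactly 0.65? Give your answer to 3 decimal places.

1.764

P(θ) = 1 / (1 + exp(−a(θ − b)))
logit = ln(0.6500/0.3500) = 0.6190
θ = b + logit/(a) = 1.44 + 0.6190/1.9100 = 1.7641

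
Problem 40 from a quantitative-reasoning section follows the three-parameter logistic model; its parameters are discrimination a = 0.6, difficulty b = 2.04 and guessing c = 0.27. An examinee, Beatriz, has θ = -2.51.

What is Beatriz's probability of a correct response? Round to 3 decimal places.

0.315

P(θ) = c + (1 − c) · 1 / (1 + exp(−a(θ − b)))
Exponent: 0.6 × (-2.51 − 2.04) = -2.7300
1/(1 + e^{2.7300}) = 0.0612
P = 0.27 + 0.73 × 0.0612 = 0.3147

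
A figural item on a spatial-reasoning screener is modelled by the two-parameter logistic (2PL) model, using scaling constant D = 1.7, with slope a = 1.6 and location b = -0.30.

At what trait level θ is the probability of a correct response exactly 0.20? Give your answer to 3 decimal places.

P(θ) = 1 / (1 + exp(−D·a(θ − b)))
logit = ln(0.2000/0.8000) = -1.3863
θ = b + logit/(1.7·a) = -0.30 + (-1.3863)/2.7200 = -0.8097

-0.810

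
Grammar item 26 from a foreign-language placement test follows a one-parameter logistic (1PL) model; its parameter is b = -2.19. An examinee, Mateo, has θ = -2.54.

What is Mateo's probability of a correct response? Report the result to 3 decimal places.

0.413

P(θ) = 1 / (1 + exp(−(θ − b)))
Exponent: (-2.54 − (-2.19)) = -0.3500
1/(1 + e^{0.3500}) = 0.4134
P = 0.4134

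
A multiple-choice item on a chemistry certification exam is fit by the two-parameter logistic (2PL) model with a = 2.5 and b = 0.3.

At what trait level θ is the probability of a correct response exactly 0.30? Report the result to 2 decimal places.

P(θ) = 1 / (1 + exp(−a(θ − b)))
logit = ln(0.3000/0.7000) = -0.8473
θ = b + logit/(a) = 0.3 + (-0.8473)/2.5000 = -0.0389

-0.04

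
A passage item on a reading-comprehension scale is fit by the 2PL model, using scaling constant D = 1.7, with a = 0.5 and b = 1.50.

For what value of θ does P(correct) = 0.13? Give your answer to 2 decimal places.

P(θ) = 1 / (1 + exp(−D·a(θ − b)))
logit = ln(0.1300/0.8700) = -1.9010
θ = b + logit/(1.7·a) = 1.50 + (-1.9010)/0.8500 = -0.7364

-0.74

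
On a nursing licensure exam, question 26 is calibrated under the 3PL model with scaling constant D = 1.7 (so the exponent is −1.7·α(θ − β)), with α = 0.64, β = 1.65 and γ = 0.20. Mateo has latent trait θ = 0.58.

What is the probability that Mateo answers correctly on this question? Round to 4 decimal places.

P(θ) = γ + (1 − γ) · 1 / (1 + exp(−D·α(θ − β)))
Exponent: 1.7 × 0.64 × (0.58 − 1.65) = -1.1642
1/(1 + e^{1.1642}) = 0.2379
P = 0.20 + 0.80 × 0.2379 = 0.3903

0.3903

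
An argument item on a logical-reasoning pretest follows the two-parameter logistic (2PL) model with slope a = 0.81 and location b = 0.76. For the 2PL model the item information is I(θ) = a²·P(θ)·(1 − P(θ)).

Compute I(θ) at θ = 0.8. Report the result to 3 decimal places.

0.164

P = 1/(1+e^{-0.0324}) = 0.5081
P(1−P) = 0.5081 × 0.4919 = 0.2499
I = a² × P(1−P) = 0.81² × 0.2499 = 0.16398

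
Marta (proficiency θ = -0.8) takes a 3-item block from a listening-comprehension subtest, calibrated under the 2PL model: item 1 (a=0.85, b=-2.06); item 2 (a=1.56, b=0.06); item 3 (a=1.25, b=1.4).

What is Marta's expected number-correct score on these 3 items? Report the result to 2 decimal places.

1.01

P(θ) = 1 / (1 + exp(−a(θ − b)))
P_1 = 1/(1+e^{-1.0710}) = 0.7448
P_2 = 1/(1+e^{1.3416}) = 0.2072
P_3 = 1/(1+e^{2.7500}) = 0.0601
E[score] = 0.7448 + 0.2072 + 0.0601 = 1.0121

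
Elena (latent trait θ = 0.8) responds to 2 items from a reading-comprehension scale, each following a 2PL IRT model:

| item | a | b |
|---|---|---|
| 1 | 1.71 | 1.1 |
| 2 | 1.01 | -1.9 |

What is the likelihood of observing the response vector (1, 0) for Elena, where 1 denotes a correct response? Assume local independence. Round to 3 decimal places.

P(θ) = 1 / (1 + exp(−a(θ − b)))
P_1 = 1/(1+e^{0.5130}) = 0.3745
P_2 = 1/(1+e^{-2.7270}) = 0.9386
L = P_1 × (1−P_2) = 0.3745 × 0.0614 = 0.02299

0.023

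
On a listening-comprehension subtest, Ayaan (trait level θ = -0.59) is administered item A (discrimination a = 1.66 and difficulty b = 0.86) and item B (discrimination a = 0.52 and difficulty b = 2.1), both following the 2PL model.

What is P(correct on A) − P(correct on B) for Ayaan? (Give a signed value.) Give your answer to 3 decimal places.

-0.115

P(θ) = 1 / (1 + exp(−a(θ − b)))
P_A = 0.0826
P_B = 0.1980
P_A − P_B = -0.1154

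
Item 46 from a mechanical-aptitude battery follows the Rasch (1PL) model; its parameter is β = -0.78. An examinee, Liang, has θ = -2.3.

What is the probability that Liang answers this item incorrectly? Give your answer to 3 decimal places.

P(θ) = 1 / (1 + exp(−(θ − β)))
Exponent: (-2.3 − (-0.78)) = -1.5200
1/(1 + e^{1.5200}) = 0.1795
P = 0.1795
P(incorrect) = 1 − 0.1795 = 0.8205

0.821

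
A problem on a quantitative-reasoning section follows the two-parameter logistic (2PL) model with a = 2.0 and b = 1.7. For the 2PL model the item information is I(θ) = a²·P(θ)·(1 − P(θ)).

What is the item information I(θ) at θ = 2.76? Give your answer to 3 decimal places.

P = 1/(1+e^{-2.1200}) = 0.8928
P(1−P) = 0.8928 × 0.1072 = 0.0957
I = a² × P(1−P) = 2.0² × 0.0957 = 0.38273

0.383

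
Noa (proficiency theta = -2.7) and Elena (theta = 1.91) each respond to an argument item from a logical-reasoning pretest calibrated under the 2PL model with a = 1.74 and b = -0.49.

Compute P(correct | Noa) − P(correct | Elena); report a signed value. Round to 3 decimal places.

P(theta) = 1 / (1 + exp(−a(theta − b)))
P(Noa) = 0.0209  [exponent -3.8454]
P(Elena) = 0.9849  [exponent 4.1760]
Difference = 0.0209 − 0.9849 = -0.9639

-0.964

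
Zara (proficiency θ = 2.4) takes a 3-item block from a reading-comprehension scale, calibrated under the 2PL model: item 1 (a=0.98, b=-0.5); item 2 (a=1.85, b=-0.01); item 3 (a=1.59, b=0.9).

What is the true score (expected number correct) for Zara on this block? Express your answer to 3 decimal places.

2.849

P(θ) = 1 / (1 + exp(−a(θ − b)))
P_1 = 1/(1+e^{-2.8420}) = 0.9449
P_2 = 1/(1+e^{-4.4585}) = 0.9886
P_3 = 1/(1+e^{-2.3850}) = 0.9157
E[score] = 0.9449 + 0.9886 + 0.9157 = 2.8491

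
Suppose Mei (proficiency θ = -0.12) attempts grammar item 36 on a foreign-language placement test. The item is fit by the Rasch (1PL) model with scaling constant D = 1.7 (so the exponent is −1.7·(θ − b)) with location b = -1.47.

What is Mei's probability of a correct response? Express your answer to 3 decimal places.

P(θ) = 1 / (1 + exp(−D·(θ − b)))
Exponent: 1.7 × (-0.12 − (-1.47)) = 2.2950
1/(1 + e^{-2.2950}) = 0.9085
P = 0.9085

0.908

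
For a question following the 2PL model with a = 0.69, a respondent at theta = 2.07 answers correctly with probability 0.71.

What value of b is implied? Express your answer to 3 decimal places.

0.772

P(theta) = 1 / (1 + exp(−a(theta − b)))
logit(0.71) = ln(0.71/0.29) = 0.8954
b = theta − logit/(a) = 2.07 − 0.8954/0.6900 = 0.7723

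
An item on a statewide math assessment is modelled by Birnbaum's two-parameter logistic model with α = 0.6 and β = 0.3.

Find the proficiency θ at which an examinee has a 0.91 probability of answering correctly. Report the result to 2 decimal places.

P(θ) = 1 / (1 + exp(−α(θ − β)))
logit = ln(0.9100/0.0900) = 2.3136
θ = β + logit/(α) = 0.3 + 2.3136/0.6000 = 4.1561

4.16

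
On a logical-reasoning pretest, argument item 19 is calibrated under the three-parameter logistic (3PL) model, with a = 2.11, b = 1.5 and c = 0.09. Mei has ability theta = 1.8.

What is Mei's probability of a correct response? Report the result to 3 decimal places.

0.684

P(theta) = c + (1 − c) · 1 / (1 + exp(−a(theta − b)))
Exponent: 2.11 × (1.8 − 1.5) = 0.6330
1/(1 + e^{-0.6330}) = 0.6532
P = 0.09 + 0.91 × 0.6532 = 0.6844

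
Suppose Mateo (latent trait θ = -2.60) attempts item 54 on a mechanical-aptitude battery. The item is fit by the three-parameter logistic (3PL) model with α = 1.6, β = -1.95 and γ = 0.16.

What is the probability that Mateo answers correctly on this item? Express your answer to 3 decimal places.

P(θ) = γ + (1 − γ) · 1 / (1 + exp(−α(θ − β)))
Exponent: 1.6 × (-2.60 − (-1.95)) = -1.0400
1/(1 + e^{1.0400}) = 0.2611
P = 0.16 + 0.84 × 0.2611 = 0.3794

0.379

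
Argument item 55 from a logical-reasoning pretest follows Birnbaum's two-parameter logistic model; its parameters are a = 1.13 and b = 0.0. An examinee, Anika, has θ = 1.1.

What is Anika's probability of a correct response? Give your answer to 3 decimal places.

0.776

P(θ) = 1 / (1 + exp(−a(θ − b)))
Exponent: 1.13 × (1.1 − 0.0) = 1.2430
1/(1 + e^{-1.2430}) = 0.7761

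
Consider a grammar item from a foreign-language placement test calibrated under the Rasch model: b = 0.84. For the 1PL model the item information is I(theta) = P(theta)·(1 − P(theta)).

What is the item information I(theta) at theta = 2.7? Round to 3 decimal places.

0.117

P = 1/(1+e^{-1.8600}) = 0.8653
P(1−P) = 0.8653 × 0.1347 = 0.1166
I = P(1−P) = 0.11656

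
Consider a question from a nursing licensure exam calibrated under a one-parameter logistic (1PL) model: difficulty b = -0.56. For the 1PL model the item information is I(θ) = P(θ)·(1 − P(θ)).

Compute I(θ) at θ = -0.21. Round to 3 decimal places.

P = 1/(1+e^{-0.3500}) = 0.5866
P(1−P) = 0.5866 × 0.4134 = 0.2425
I = P(1−P) = 0.24250

0.242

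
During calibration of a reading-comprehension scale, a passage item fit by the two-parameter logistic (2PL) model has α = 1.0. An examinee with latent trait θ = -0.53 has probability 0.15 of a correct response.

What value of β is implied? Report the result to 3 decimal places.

P(θ) = 1 / (1 + exp(−α(θ − β)))
logit(0.15) = ln(0.15/0.85) = -1.7346
β = θ − logit/(α) = -0.53 − (-1.7346)/1.0000 = 1.2046

1.205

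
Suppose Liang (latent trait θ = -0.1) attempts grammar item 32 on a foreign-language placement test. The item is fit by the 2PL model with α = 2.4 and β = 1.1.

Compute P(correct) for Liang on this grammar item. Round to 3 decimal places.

0.053

P(θ) = 1 / (1 + exp(−α(θ − β)))
Exponent: 2.4 × (-0.1 − 1.1) = -2.8800
1/(1 + e^{2.8800}) = 0.0532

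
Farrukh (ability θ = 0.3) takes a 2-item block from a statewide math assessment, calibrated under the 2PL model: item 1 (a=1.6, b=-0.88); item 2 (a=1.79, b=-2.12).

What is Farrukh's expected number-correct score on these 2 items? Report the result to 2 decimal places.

P(θ) = 1 / (1 + exp(−a(θ − b)))
P_1 = 1/(1+e^{-1.8880}) = 0.8685
P_2 = 1/(1+e^{-4.3318}) = 0.9870
E[score] = 0.8685 + 0.9870 = 1.8556

1.86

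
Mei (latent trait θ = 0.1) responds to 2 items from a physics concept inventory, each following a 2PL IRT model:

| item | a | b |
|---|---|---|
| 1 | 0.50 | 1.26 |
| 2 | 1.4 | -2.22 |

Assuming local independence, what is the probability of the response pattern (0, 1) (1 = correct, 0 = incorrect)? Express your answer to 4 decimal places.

P(θ) = 1 / (1 + exp(−a(θ − b)))
P_1 = 1/(1+e^{0.5800}) = 0.3589
P_2 = 1/(1+e^{-3.2480}) = 0.9626
L = (1−P_1) × P_2 = 0.6411 × 0.9626 = 0.61709

0.6171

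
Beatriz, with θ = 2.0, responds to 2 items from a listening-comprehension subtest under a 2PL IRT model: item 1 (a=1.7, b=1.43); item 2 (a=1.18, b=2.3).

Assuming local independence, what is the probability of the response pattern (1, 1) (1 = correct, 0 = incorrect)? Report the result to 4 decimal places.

0.2990

P(θ) = 1 / (1 + exp(−a(θ − b)))
P_1 = 1/(1+e^{-0.9690}) = 0.7249
P_2 = 1/(1+e^{0.3540}) = 0.4124
L = P_1 × P_2 = 0.7249 × 0.4124 = 0.29897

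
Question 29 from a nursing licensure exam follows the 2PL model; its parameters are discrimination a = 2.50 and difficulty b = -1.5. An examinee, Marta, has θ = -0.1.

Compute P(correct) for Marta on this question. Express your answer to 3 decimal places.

0.971

P(θ) = 1 / (1 + exp(−a(θ − b)))
Exponent: 2.50 × (-0.1 − (-1.5)) = 3.5000
1/(1 + e^{-3.5000}) = 0.9707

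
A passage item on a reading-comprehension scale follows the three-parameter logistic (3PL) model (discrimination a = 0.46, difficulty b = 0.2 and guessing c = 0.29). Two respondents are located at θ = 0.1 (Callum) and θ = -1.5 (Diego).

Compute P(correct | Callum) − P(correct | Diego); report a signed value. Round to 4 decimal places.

0.1240

P(θ) = c + (1 − c) · 1 / (1 + exp(−a(θ − b)))
P(Callum) = 0.6368  [exponent -0.0460]
P(Diego) = 0.5129  [exponent -0.7820]
Difference = 0.6368 − 0.5129 = 0.1240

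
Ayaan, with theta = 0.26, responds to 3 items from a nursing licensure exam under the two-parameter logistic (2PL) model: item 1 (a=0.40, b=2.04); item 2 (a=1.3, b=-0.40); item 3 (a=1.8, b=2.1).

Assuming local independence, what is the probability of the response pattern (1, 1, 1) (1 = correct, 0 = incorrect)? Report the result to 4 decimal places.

0.0081

P(theta) = 1 / (1 + exp(−a(theta − b)))
P_1 = 1/(1+e^{0.7120}) = 0.3292
P_2 = 1/(1+e^{-0.8580}) = 0.7022
P_3 = 1/(1+e^{3.3120}) = 0.0352
L = P_1 × P_2 × P_3 = 0.3292 × 0.7022 × 0.0352 = 0.00813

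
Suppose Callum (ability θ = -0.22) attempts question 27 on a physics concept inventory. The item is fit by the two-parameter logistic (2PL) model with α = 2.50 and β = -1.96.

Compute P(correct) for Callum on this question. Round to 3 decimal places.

0.987

P(θ) = 1 / (1 + exp(−α(θ − β)))
Exponent: 2.50 × (-0.22 − (-1.96)) = 4.3500
1/(1 + e^{-4.3500}) = 0.9873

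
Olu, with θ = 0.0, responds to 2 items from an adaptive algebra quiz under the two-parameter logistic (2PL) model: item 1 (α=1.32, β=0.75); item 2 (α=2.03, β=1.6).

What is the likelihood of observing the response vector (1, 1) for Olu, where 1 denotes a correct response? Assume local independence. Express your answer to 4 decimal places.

P(θ) = 1 / (1 + exp(−α(θ − β)))
P_1 = 1/(1+e^{0.9900}) = 0.2709
P_2 = 1/(1+e^{3.2480}) = 0.0374
L = P_1 × P_2 = 0.2709 × 0.0374 = 0.01013

0.0101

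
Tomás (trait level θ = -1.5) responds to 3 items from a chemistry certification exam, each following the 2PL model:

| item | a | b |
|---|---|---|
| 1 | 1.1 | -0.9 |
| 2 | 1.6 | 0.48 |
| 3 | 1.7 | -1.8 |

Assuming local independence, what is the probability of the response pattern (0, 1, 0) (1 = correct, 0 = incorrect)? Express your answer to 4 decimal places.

P(θ) = 1 / (1 + exp(−a(θ − b)))
P_1 = 1/(1+e^{0.6600}) = 0.3407
P_2 = 1/(1+e^{3.1680}) = 0.0404
P_3 = 1/(1+e^{-0.5100}) = 0.6248
L = (1−P_1) × P_2 × (1−P_3) = 0.6593 × 0.0404 × 0.3752 = 0.00999

0.0100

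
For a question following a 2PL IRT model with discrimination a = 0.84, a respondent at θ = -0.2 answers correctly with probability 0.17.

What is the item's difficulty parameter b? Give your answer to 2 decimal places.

1.69

P(θ) = 1 / (1 + exp(−a(θ − b)))
logit(0.17) = ln(0.17/0.83) = -1.5856
b = θ − logit/(a) = -0.2 − (-1.5856)/0.8400 = 1.6877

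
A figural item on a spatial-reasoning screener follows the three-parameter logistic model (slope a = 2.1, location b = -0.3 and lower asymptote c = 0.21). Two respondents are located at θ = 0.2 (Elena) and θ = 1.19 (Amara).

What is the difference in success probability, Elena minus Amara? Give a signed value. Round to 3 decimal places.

-0.172

P(θ) = c + (1 − c) · 1 / (1 + exp(−a(θ − b)))
P(Elena) = 0.7952  [exponent 1.0500]
P(Amara) = 0.9669  [exponent 3.1290]
Difference = 0.7952 − 0.9669 = -0.1717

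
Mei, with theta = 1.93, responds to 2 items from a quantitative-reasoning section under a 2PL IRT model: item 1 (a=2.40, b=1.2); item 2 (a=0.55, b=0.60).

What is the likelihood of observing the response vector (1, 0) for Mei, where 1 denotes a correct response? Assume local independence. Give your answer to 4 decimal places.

P(theta) = 1 / (1 + exp(−a(theta − b)))
P_1 = 1/(1+e^{-1.7520}) = 0.8522
P_2 = 1/(1+e^{-0.7315}) = 0.6751
L = P_1 × (1−P_2) = 0.8522 × 0.3249 = 0.27685

0.2769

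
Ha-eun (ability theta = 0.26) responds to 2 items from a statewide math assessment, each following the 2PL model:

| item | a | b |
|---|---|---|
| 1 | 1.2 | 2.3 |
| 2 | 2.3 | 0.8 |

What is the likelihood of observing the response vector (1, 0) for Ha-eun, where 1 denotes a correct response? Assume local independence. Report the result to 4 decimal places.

P(theta) = 1 / (1 + exp(−a(theta − b)))
P_1 = 1/(1+e^{2.4480}) = 0.0796
P_2 = 1/(1+e^{1.2420}) = 0.2241
L = P_1 × (1−P_2) = 0.0796 × 0.7759 = 0.06175

0.0618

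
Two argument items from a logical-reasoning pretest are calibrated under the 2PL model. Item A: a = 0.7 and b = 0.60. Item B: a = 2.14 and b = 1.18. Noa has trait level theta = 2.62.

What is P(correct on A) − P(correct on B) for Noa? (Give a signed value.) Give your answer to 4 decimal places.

P(theta) = 1 / (1 + exp(−a(theta − b)))
P_A = 0.8044
P_B = 0.9561
P_A − P_B = -0.1517

-0.1517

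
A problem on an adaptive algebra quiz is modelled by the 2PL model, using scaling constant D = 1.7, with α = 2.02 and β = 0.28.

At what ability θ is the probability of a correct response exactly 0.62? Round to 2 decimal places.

P(θ) = 1 / (1 + exp(−D·α(θ − β)))
logit = ln(0.6200/0.3800) = 0.4895
θ = β + logit/(1.7·α) = 0.28 + 0.4895/3.4340 = 0.4226

0.42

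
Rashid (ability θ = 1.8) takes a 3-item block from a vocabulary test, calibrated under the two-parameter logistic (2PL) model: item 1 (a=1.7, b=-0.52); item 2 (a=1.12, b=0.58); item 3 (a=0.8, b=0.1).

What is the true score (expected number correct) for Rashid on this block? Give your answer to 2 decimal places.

P(θ) = 1 / (1 + exp(−a(θ − b)))
P_1 = 1/(1+e^{-3.9440}) = 0.9810
P_2 = 1/(1+e^{-1.3664}) = 0.7968
P_3 = 1/(1+e^{-1.3600}) = 0.7958
E[score] = 0.9810 + 0.7968 + 0.7958 = 2.5736

2.57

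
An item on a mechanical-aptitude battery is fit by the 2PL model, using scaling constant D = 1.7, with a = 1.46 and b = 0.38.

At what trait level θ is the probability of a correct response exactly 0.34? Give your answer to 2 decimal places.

P(θ) = 1 / (1 + exp(−D·a(θ − b)))
logit = ln(0.3400/0.6600) = -0.6633
θ = b + logit/(1.7·a) = 0.38 + (-0.6633)/2.4820 = 0.1128

0.11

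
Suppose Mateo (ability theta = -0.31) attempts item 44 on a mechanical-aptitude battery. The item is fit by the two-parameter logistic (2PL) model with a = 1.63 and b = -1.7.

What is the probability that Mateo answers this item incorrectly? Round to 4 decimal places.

P(theta) = 1 / (1 + exp(−a(theta − b)))
Exponent: 1.63 × (-0.31 − (-1.7)) = 2.2657
1/(1 + e^{-2.2657}) = 0.9060
P(incorrect) = 1 − 0.9060 = 0.0940

0.0940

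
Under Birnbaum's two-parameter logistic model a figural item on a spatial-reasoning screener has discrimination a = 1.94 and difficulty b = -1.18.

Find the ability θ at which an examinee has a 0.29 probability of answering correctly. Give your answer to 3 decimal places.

-1.642

P(θ) = 1 / (1 + exp(−a(θ − b)))
logit = ln(0.2900/0.7100) = -0.8954
θ = b + logit/(a) = -1.18 + (-0.8954)/1.9400 = -1.6415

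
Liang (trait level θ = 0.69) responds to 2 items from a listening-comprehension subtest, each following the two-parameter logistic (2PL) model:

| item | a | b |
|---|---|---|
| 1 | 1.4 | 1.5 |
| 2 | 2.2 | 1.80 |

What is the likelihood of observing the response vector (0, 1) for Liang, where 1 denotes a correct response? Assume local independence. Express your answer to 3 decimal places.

P(θ) = 1 / (1 + exp(−a(θ − b)))
P_1 = 1/(1+e^{1.1340}) = 0.2434
P_2 = 1/(1+e^{2.4420}) = 0.0800
L = (1−P_1) × P_2 = 0.7566 × 0.0800 = 0.06055

0.061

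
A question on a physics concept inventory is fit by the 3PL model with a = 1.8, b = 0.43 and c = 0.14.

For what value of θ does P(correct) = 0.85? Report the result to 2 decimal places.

P(θ) = c + (1 − c) · 1 / (1 + exp(−a(θ − b)))
Remove guessing floor: (0.85 − 0.14)/(1 − 0.14) = 0.8256
logit = ln(0.8256/0.1744) = 1.5546
θ = b + logit/(a) = 0.43 + 1.5546/1.8000 = 1.2937

1.29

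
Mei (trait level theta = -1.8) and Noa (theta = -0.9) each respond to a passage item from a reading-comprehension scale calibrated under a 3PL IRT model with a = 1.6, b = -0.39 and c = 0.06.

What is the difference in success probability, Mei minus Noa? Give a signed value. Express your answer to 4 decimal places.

P(theta) = c + (1 − c) · 1 / (1 + exp(−a(theta − b)))
P(Mei) = 0.1491  [exponent -2.2560]
P(Noa) = 0.3482  [exponent -0.8160]
Difference = 0.1491 − 0.3482 = -0.1991

-0.1991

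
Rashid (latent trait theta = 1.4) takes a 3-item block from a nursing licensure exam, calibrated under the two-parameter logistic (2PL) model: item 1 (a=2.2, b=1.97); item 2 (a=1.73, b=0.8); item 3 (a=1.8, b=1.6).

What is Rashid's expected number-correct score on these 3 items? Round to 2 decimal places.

P(theta) = 1 / (1 + exp(−a(theta − b)))
P_1 = 1/(1+e^{1.2540}) = 0.2220
P_2 = 1/(1+e^{-1.0380}) = 0.7385
P_3 = 1/(1+e^{0.3600}) = 0.4110
E[score] = 0.2220 + 0.7385 + 0.4110 = 1.3714

1.37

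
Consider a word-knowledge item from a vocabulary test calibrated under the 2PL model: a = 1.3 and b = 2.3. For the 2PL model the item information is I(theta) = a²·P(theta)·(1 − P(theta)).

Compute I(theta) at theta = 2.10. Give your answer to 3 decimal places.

P = 1/(1+e^{0.2600}) = 0.4354
P(1−P) = 0.4354 × 0.5646 = 0.2458
I = a² × P(1−P) = 1.3² × 0.2458 = 0.41544

0.415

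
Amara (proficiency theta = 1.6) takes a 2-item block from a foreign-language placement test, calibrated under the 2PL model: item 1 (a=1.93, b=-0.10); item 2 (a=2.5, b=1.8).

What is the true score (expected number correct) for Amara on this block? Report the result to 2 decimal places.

P(theta) = 1 / (1 + exp(−a(theta − b)))
P_1 = 1/(1+e^{-3.2810}) = 0.9638
P_2 = 1/(1+e^{0.5000}) = 0.3775
E[score] = 0.9638 + 0.3775 = 1.3413

1.34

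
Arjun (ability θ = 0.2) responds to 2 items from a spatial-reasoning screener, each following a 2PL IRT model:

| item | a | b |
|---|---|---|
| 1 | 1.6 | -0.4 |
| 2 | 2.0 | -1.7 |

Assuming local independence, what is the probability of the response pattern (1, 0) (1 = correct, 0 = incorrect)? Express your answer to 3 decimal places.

P(θ) = 1 / (1 + exp(−a(θ − b)))
P_1 = 1/(1+e^{-0.9600}) = 0.7231
P_2 = 1/(1+e^{-3.8000}) = 0.9781
L = P_1 × (1−P_2) = 0.7231 × 0.0219 = 0.01582

0.016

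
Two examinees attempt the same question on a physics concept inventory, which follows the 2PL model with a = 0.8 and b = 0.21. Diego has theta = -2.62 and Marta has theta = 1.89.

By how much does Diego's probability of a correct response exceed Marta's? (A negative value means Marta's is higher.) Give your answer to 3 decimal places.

P(theta) = 1 / (1 + exp(−a(theta − b)))
P(Diego) = 0.0941  [exponent -2.2640]
P(Marta) = 0.7931  [exponent 1.3440]
Difference = 0.0941 − 0.7931 = -0.6990

-0.699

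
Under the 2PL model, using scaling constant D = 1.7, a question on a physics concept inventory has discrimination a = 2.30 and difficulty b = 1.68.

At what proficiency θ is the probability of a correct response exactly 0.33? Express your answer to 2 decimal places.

P(θ) = 1 / (1 + exp(−D·a(θ − b)))
logit = ln(0.3300/0.6700) = -0.7082
θ = b + logit/(1.7·a) = 1.68 + (-0.7082)/3.9100 = 1.4989

1.50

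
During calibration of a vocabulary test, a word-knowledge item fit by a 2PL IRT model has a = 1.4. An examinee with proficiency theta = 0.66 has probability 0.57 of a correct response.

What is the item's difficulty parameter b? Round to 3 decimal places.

P(theta) = 1 / (1 + exp(−a(theta − b)))
logit(0.57) = ln(0.57/0.43) = 0.2819
b = theta − logit/(a) = 0.66 − 0.2819/1.4000 = 0.4587

0.459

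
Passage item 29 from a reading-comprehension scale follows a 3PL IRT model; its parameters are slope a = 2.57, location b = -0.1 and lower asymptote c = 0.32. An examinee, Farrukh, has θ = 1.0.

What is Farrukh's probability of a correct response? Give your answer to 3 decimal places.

0.962

P(θ) = c + (1 − c) · 1 / (1 + exp(−a(θ − b)))
Exponent: 2.57 × (1.0 − (-0.1)) = 2.8270
1/(1 + e^{-2.8270}) = 0.9441
P = 0.32 + 0.68 × 0.9441 = 0.9620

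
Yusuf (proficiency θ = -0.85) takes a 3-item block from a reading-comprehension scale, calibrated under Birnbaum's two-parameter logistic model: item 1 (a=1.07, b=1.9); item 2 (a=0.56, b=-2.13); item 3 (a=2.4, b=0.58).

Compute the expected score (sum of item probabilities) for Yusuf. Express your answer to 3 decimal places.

0.753

P(θ) = 1 / (1 + exp(−a(θ − b)))
P_1 = 1/(1+e^{2.9425}) = 0.0501
P_2 = 1/(1+e^{-0.7168}) = 0.6719
P_3 = 1/(1+e^{3.4320}) = 0.0313
E[score] = 0.0501 + 0.6719 + 0.0313 = 0.7533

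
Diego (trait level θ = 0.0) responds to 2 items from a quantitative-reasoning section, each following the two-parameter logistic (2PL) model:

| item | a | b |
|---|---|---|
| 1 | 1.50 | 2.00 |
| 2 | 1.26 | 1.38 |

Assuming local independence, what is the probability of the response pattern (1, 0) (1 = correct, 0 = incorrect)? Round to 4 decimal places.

0.0403

P(θ) = 1 / (1 + exp(−a(θ − b)))
P_1 = 1/(1+e^{3.0000}) = 0.0474
P_2 = 1/(1+e^{1.7388}) = 0.1495
L = P_1 × (1−P_2) = 0.0474 × 0.8505 = 0.04034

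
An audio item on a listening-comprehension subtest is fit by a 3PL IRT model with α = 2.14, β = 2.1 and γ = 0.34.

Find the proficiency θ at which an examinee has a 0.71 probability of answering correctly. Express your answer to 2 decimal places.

2.21

P(θ) = γ + (1 − γ) · 1 / (1 + exp(−α(θ − β)))
Remove guessing floor: (0.71 − 0.34)/(1 − 0.34) = 0.5606
logit = ln(0.5606/0.4394) = 0.2436
θ = β + logit/(α) = 2.1 + 0.2436/2.1400 = 2.2138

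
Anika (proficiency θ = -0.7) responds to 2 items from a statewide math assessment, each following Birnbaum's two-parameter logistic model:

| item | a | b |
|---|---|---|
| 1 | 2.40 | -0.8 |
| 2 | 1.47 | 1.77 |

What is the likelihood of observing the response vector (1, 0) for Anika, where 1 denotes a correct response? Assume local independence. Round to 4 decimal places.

0.5453

P(θ) = 1 / (1 + exp(−a(θ − b)))
P_1 = 1/(1+e^{-0.2400}) = 0.5597
P_2 = 1/(1+e^{3.6309}) = 0.0258
L = P_1 × (1−P_2) = 0.5597 × 0.9742 = 0.54527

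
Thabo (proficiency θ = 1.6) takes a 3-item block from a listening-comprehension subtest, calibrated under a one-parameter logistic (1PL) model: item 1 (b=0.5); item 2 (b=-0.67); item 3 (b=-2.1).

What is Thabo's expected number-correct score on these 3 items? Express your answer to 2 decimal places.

2.63

P(θ) = 1 / (1 + exp(−(θ − b)))
P_1 = 1/(1+e^{-1.1000}) = 0.7503
P_2 = 1/(1+e^{-2.2700}) = 0.9064
P_3 = 1/(1+e^{-3.7000}) = 0.9759
E[score] = 0.7503 + 0.9064 + 0.9759 = 2.6325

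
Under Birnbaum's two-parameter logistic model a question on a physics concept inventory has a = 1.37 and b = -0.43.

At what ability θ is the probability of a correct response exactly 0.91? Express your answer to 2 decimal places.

P(θ) = 1 / (1 + exp(−a(θ − b)))
logit = ln(0.9100/0.0900) = 2.3136
θ = b + logit/(a) = -0.43 + 2.3136/1.3700 = 1.2588

1.26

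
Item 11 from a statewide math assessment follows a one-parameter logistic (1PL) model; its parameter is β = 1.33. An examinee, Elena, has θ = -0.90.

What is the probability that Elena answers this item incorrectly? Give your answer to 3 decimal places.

0.903

P(θ) = 1 / (1 + exp(−(θ − β)))
Exponent: (-0.90 − 1.33) = -2.2300
1/(1 + e^{2.2300}) = 0.0971
P = 0.0971
P(incorrect) = 1 − 0.0971 = 0.9029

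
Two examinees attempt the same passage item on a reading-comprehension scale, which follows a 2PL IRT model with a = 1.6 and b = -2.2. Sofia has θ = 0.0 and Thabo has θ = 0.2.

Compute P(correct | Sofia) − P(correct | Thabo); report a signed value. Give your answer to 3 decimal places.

P(θ) = 1 / (1 + exp(−a(θ − b)))
P(Sofia) = 0.9713  [exponent 3.5200]
P(Thabo) = 0.9790  [exponent 3.8400]
Difference = 0.9713 − 0.9790 = -0.0077

-0.008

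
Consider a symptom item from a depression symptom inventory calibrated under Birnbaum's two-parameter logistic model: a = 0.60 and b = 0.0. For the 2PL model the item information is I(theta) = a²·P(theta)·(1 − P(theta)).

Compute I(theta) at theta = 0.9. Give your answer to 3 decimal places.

P = 1/(1+e^{-0.5400}) = 0.6318
P(1−P) = 0.6318 × 0.3682 = 0.2326
I = a² × P(1−P) = 0.60² × 0.2326 = 0.08375

0.084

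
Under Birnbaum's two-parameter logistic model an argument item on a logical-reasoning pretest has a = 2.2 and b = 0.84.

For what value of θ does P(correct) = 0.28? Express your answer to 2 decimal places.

P(θ) = 1 / (1 + exp(−a(θ − b)))
logit = ln(0.2800/0.7200) = -0.9445
θ = b + logit/(a) = 0.84 + (-0.9445)/2.2000 = 0.4107

0.41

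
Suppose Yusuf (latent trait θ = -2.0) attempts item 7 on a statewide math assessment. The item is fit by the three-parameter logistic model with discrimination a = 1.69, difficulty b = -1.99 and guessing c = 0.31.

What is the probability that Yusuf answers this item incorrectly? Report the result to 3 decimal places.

0.348

P(θ) = c + (1 − c) · 1 / (1 + exp(−a(θ − b)))
Exponent: 1.69 × (-2.0 − (-1.99)) = -0.0169
1/(1 + e^{0.0169}) = 0.4958
P = 0.31 + 0.69 × 0.4958 = 0.6521
P(incorrect) = 1 − 0.6521 = 0.3479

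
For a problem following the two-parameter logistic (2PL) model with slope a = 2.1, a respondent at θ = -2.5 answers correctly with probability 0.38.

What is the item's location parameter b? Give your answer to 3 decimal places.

P(θ) = 1 / (1 + exp(−a(θ − b)))
logit(0.38) = ln(0.38/0.62) = -0.4895
b = θ − logit/(a) = -2.5 − (-0.4895)/2.1000 = -2.2669

-2.267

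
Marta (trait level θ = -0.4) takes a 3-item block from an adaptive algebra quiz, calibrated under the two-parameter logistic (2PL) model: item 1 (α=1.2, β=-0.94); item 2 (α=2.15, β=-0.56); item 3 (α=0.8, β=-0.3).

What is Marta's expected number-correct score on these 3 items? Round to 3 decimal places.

1.722

P(θ) = 1 / (1 + exp(−α(θ − β)))
P_1 = 1/(1+e^{-0.6480}) = 0.6566
P_2 = 1/(1+e^{-0.3440}) = 0.5852
P_3 = 1/(1+e^{0.0800}) = 0.4800
E[score] = 0.6566 + 0.5852 + 0.4800 = 1.7217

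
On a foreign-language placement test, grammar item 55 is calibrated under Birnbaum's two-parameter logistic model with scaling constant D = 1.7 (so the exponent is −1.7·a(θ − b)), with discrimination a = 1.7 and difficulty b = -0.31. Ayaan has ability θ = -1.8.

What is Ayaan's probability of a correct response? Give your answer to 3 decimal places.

P(θ) = 1 / (1 + exp(−D·a(θ − b)))
Exponent: 1.7 × 1.7 × (-1.8 − (-0.31)) = -4.3061
1/(1 + e^{4.3061}) = 0.0133
P = 0.0133

0.013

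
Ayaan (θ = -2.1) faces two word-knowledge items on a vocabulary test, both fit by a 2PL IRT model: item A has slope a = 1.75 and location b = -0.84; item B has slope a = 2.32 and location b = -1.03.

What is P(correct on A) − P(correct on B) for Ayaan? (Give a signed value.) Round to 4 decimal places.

P(θ) = 1 / (1 + exp(−a(θ − b)))
P_A = 0.0993
P_B = 0.0771
P_A − P_B = 0.0222

0.0222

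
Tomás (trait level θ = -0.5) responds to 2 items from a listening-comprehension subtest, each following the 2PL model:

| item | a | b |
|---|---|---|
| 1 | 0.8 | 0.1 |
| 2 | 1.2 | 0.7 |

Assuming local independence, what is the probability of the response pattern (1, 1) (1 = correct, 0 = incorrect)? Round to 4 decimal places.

0.0732

P(θ) = 1 / (1 + exp(−a(θ − b)))
P_1 = 1/(1+e^{0.4800}) = 0.3823
P_2 = 1/(1+e^{1.4400}) = 0.1915
L = P_1 × P_2 = 0.3823 × 0.1915 = 0.07322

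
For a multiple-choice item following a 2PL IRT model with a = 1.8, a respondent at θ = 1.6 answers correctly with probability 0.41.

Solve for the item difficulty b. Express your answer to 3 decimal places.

P(θ) = 1 / (1 + exp(−a(θ − b)))
logit(0.41) = ln(0.41/0.59) = -0.3640
b = θ − logit/(a) = 1.6 − (-0.3640)/1.8000 = 1.8022

1.802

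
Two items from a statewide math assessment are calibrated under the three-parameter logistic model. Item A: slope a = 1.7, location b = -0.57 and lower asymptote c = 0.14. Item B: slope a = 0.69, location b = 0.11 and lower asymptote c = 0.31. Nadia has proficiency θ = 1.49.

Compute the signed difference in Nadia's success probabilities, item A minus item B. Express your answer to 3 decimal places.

P(θ) = c + (1 − c) · 1 / (1 + exp(−a(θ − b)))
P_A = 0.9748
P_B = 0.8079
P_A − P_B = 0.1670

0.167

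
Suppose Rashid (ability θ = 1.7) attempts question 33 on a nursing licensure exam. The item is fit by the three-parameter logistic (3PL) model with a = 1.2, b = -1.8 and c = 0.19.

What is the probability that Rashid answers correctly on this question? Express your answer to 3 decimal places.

P(θ) = c + (1 − c) · 1 / (1 + exp(−a(θ − b)))
Exponent: 1.2 × (1.7 − (-1.8)) = 4.2000
1/(1 + e^{-4.2000}) = 0.9852
P = 0.19 + 0.81 × 0.9852 = 0.9880

0.988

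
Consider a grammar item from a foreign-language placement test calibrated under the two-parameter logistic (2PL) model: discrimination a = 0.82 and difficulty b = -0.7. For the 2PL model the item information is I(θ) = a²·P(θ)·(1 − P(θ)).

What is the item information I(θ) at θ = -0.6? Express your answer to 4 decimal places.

0.1678

P = 1/(1+e^{-0.0820}) = 0.5205
P(1−P) = 0.5205 × 0.4795 = 0.2496
I = a² × P(1−P) = 0.82² × 0.2496 = 0.16782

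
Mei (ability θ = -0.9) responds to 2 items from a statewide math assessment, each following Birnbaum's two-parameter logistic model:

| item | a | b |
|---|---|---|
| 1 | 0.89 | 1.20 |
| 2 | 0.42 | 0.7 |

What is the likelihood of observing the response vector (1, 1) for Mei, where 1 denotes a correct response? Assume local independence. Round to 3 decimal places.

P(θ) = 1 / (1 + exp(−a(θ − b)))
P_1 = 1/(1+e^{1.8690}) = 0.1337
P_2 = 1/(1+e^{0.6720}) = 0.3380
L = P_1 × P_2 = 0.1337 × 0.3380 = 0.04518

0.045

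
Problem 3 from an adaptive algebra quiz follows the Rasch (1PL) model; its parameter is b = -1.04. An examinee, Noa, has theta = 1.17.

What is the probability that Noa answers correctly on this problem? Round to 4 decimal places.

P(theta) = 1 / (1 + exp(−(theta − b)))
Exponent: (1.17 − (-1.04)) = 2.2100
1/(1 + e^{-2.2100}) = 0.9011
P = 0.9011

0.9011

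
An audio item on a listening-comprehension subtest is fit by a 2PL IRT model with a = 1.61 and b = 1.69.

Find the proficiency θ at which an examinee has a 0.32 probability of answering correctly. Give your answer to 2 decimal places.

P(θ) = 1 / (1 + exp(−a(θ − b)))
logit = ln(0.3200/0.6800) = -0.7538
θ = b + logit/(a) = 1.69 + (-0.7538)/1.6100 = 1.2218

1.22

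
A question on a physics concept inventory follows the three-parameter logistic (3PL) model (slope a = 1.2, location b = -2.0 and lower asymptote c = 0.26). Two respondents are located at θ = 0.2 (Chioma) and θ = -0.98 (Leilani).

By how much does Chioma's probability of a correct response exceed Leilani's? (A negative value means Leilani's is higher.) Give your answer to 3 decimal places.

0.119

P(θ) = c + (1 − c) · 1 / (1 + exp(−a(θ − b)))
P(Chioma) = 0.9507  [exponent 2.6400]
P(Leilani) = 0.8318  [exponent 1.2240]
Difference = 0.9507 − 0.8318 = 0.1189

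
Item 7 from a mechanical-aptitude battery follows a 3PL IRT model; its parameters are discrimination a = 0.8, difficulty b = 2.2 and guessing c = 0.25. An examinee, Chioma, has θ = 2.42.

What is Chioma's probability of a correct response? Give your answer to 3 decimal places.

P(θ) = c + (1 − c) · 1 / (1 + exp(−a(θ − b)))
Exponent: 0.8 × (2.42 − 2.2) = 0.1760
1/(1 + e^{-0.1760}) = 0.5439
P = 0.25 + 0.75 × 0.5439 = 0.6579

0.658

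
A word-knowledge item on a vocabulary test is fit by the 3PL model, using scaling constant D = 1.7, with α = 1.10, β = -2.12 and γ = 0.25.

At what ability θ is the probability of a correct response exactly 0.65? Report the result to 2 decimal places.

P(θ) = γ + (1 − γ) · 1 / (1 + exp(−D·α(θ − β)))
Remove guessing floor: (0.65 − 0.25)/(1 − 0.25) = 0.5333
logit = ln(0.5333/0.4667) = 0.1335
θ = β + logit/(1.7·α) = -2.12 + 0.1335/1.8700 = -2.0486

-2.05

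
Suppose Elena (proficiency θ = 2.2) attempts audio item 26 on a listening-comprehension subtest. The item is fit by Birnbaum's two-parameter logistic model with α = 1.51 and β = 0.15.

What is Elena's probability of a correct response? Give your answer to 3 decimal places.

P(θ) = 1 / (1 + exp(−α(θ − β)))
Exponent: 1.51 × (2.2 − 0.15) = 3.0955
1/(1 + e^{-3.0955}) = 0.9567

0.957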